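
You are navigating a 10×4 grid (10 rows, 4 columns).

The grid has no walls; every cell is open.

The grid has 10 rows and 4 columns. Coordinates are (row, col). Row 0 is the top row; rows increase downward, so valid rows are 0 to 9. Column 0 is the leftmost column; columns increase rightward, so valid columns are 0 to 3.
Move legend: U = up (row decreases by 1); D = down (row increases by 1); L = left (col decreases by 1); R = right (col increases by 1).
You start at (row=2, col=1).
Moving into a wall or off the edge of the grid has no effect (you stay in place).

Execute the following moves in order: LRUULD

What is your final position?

Answer: Final position: (row=1, col=0)

Derivation:
Start: (row=2, col=1)
  L (left): (row=2, col=1) -> (row=2, col=0)
  R (right): (row=2, col=0) -> (row=2, col=1)
  U (up): (row=2, col=1) -> (row=1, col=1)
  U (up): (row=1, col=1) -> (row=0, col=1)
  L (left): (row=0, col=1) -> (row=0, col=0)
  D (down): (row=0, col=0) -> (row=1, col=0)
Final: (row=1, col=0)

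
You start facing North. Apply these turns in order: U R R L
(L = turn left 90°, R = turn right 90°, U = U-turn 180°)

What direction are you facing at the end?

Start: North
  U (U-turn (180°)) -> South
  R (right (90° clockwise)) -> West
  R (right (90° clockwise)) -> North
  L (left (90° counter-clockwise)) -> West
Final: West

Answer: Final heading: West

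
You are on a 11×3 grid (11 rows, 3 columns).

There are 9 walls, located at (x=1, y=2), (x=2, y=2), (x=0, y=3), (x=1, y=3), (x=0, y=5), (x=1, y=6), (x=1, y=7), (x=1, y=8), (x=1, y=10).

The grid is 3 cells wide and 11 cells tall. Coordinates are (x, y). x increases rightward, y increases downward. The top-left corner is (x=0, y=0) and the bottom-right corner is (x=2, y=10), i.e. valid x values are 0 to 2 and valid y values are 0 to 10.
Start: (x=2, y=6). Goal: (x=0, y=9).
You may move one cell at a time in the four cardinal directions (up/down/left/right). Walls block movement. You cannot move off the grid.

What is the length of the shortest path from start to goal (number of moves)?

Answer: Shortest path length: 5

Derivation:
BFS from (x=2, y=6) until reaching (x=0, y=9):
  Distance 0: (x=2, y=6)
  Distance 1: (x=2, y=5), (x=2, y=7)
  Distance 2: (x=2, y=4), (x=1, y=5), (x=2, y=8)
  Distance 3: (x=2, y=3), (x=1, y=4), (x=2, y=9)
  Distance 4: (x=0, y=4), (x=1, y=9), (x=2, y=10)
  Distance 5: (x=0, y=9)  <- goal reached here
One shortest path (5 moves): (x=2, y=6) -> (x=2, y=7) -> (x=2, y=8) -> (x=2, y=9) -> (x=1, y=9) -> (x=0, y=9)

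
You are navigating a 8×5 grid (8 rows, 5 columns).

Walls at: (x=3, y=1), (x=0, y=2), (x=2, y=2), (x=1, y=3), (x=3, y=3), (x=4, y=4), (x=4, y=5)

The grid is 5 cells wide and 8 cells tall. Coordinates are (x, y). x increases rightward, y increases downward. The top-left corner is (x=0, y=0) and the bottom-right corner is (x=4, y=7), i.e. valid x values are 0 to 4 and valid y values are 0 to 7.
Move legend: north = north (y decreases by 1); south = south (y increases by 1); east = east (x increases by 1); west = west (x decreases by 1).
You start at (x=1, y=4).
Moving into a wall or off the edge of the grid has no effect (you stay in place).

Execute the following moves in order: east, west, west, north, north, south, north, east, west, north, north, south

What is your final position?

Start: (x=1, y=4)
  east (east): (x=1, y=4) -> (x=2, y=4)
  west (west): (x=2, y=4) -> (x=1, y=4)
  west (west): (x=1, y=4) -> (x=0, y=4)
  north (north): (x=0, y=4) -> (x=0, y=3)
  north (north): blocked, stay at (x=0, y=3)
  south (south): (x=0, y=3) -> (x=0, y=4)
  north (north): (x=0, y=4) -> (x=0, y=3)
  east (east): blocked, stay at (x=0, y=3)
  west (west): blocked, stay at (x=0, y=3)
  north (north): blocked, stay at (x=0, y=3)
  north (north): blocked, stay at (x=0, y=3)
  south (south): (x=0, y=3) -> (x=0, y=4)
Final: (x=0, y=4)

Answer: Final position: (x=0, y=4)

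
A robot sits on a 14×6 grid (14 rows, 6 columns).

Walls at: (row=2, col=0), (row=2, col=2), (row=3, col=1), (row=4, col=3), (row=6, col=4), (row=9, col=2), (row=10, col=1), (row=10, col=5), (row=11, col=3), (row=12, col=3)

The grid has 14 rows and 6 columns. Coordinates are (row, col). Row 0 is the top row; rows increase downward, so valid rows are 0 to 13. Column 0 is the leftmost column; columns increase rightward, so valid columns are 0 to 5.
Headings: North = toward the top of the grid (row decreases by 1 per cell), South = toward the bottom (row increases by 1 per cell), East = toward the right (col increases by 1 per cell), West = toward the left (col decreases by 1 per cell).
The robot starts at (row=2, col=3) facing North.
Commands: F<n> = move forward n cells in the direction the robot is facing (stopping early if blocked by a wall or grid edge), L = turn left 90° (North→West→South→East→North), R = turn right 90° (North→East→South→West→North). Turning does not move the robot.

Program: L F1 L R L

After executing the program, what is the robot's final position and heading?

Start: (row=2, col=3), facing North
  L: turn left, now facing West
  F1: move forward 0/1 (blocked), now at (row=2, col=3)
  L: turn left, now facing South
  R: turn right, now facing West
  L: turn left, now facing South
Final: (row=2, col=3), facing South

Answer: Final position: (row=2, col=3), facing South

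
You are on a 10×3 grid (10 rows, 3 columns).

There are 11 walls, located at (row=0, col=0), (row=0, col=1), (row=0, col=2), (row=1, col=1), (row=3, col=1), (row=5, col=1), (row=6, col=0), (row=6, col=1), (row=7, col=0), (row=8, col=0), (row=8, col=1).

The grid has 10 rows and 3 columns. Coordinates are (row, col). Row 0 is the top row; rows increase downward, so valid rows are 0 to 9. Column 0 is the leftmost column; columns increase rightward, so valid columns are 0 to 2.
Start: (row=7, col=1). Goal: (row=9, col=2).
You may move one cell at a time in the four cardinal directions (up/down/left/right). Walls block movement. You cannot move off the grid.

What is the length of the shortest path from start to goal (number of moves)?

Answer: Shortest path length: 3

Derivation:
BFS from (row=7, col=1) until reaching (row=9, col=2):
  Distance 0: (row=7, col=1)
  Distance 1: (row=7, col=2)
  Distance 2: (row=6, col=2), (row=8, col=2)
  Distance 3: (row=5, col=2), (row=9, col=2)  <- goal reached here
One shortest path (3 moves): (row=7, col=1) -> (row=7, col=2) -> (row=8, col=2) -> (row=9, col=2)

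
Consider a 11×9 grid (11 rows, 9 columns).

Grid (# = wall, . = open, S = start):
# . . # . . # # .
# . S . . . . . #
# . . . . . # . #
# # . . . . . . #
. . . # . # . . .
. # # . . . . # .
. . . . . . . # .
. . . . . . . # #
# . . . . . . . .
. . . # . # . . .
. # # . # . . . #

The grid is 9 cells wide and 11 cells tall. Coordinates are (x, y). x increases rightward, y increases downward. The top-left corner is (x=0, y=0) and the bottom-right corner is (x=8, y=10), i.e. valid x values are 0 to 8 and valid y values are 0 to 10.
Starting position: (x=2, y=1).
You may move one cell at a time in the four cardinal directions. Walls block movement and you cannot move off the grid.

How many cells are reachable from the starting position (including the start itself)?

Answer: Reachable cells: 70

Derivation:
BFS flood-fill from (x=2, y=1):
  Distance 0: (x=2, y=1)
  Distance 1: (x=2, y=0), (x=1, y=1), (x=3, y=1), (x=2, y=2)
  Distance 2: (x=1, y=0), (x=4, y=1), (x=1, y=2), (x=3, y=2), (x=2, y=3)
  Distance 3: (x=4, y=0), (x=5, y=1), (x=4, y=2), (x=3, y=3), (x=2, y=4)
  Distance 4: (x=5, y=0), (x=6, y=1), (x=5, y=2), (x=4, y=3), (x=1, y=4)
  Distance 5: (x=7, y=1), (x=5, y=3), (x=0, y=4), (x=4, y=4)
  Distance 6: (x=7, y=2), (x=6, y=3), (x=0, y=5), (x=4, y=5)
  Distance 7: (x=7, y=3), (x=6, y=4), (x=3, y=5), (x=5, y=5), (x=0, y=6), (x=4, y=6)
  Distance 8: (x=7, y=4), (x=6, y=5), (x=1, y=6), (x=3, y=6), (x=5, y=6), (x=0, y=7), (x=4, y=7)
  Distance 9: (x=8, y=4), (x=2, y=6), (x=6, y=6), (x=1, y=7), (x=3, y=7), (x=5, y=7), (x=4, y=8)
  Distance 10: (x=8, y=5), (x=2, y=7), (x=6, y=7), (x=1, y=8), (x=3, y=8), (x=5, y=8), (x=4, y=9)
  Distance 11: (x=8, y=6), (x=2, y=8), (x=6, y=8), (x=1, y=9)
  Distance 12: (x=7, y=8), (x=0, y=9), (x=2, y=9), (x=6, y=9)
  Distance 13: (x=8, y=8), (x=7, y=9), (x=0, y=10), (x=6, y=10)
  Distance 14: (x=8, y=9), (x=5, y=10), (x=7, y=10)
Total reachable: 70 (grid has 72 open cells total)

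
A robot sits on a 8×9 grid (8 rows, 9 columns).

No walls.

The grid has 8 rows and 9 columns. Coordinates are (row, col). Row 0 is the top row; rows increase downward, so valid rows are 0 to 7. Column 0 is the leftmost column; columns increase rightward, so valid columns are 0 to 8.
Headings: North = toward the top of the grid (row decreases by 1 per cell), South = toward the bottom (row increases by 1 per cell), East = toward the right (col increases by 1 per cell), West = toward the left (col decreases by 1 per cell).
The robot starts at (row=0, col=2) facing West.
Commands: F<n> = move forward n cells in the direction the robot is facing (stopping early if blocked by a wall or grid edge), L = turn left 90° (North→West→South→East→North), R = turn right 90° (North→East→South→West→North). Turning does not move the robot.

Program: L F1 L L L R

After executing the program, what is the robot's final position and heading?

Start: (row=0, col=2), facing West
  L: turn left, now facing South
  F1: move forward 1, now at (row=1, col=2)
  L: turn left, now facing East
  L: turn left, now facing North
  L: turn left, now facing West
  R: turn right, now facing North
Final: (row=1, col=2), facing North

Answer: Final position: (row=1, col=2), facing North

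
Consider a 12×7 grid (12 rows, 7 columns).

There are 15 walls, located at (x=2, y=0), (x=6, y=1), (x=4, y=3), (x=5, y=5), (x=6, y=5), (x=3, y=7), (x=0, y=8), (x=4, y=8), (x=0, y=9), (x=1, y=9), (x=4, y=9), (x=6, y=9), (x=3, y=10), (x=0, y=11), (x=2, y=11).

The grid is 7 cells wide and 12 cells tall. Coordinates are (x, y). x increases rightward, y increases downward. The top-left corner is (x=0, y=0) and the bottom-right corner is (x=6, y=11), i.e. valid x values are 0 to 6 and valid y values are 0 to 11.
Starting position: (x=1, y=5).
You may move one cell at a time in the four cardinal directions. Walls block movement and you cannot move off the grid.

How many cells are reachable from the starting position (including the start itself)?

BFS flood-fill from (x=1, y=5):
  Distance 0: (x=1, y=5)
  Distance 1: (x=1, y=4), (x=0, y=5), (x=2, y=5), (x=1, y=6)
  Distance 2: (x=1, y=3), (x=0, y=4), (x=2, y=4), (x=3, y=5), (x=0, y=6), (x=2, y=6), (x=1, y=7)
  Distance 3: (x=1, y=2), (x=0, y=3), (x=2, y=3), (x=3, y=4), (x=4, y=5), (x=3, y=6), (x=0, y=7), (x=2, y=7), (x=1, y=8)
  Distance 4: (x=1, y=1), (x=0, y=2), (x=2, y=2), (x=3, y=3), (x=4, y=4), (x=4, y=6), (x=2, y=8)
  Distance 5: (x=1, y=0), (x=0, y=1), (x=2, y=1), (x=3, y=2), (x=5, y=4), (x=5, y=6), (x=4, y=7), (x=3, y=8), (x=2, y=9)
  Distance 6: (x=0, y=0), (x=3, y=1), (x=4, y=2), (x=5, y=3), (x=6, y=4), (x=6, y=6), (x=5, y=7), (x=3, y=9), (x=2, y=10)
  Distance 7: (x=3, y=0), (x=4, y=1), (x=5, y=2), (x=6, y=3), (x=6, y=7), (x=5, y=8), (x=1, y=10)
  Distance 8: (x=4, y=0), (x=5, y=1), (x=6, y=2), (x=6, y=8), (x=5, y=9), (x=0, y=10), (x=1, y=11)
  Distance 9: (x=5, y=0), (x=5, y=10)
  Distance 10: (x=6, y=0), (x=4, y=10), (x=6, y=10), (x=5, y=11)
  Distance 11: (x=4, y=11), (x=6, y=11)
  Distance 12: (x=3, y=11)
Total reachable: 69 (grid has 69 open cells total)

Answer: Reachable cells: 69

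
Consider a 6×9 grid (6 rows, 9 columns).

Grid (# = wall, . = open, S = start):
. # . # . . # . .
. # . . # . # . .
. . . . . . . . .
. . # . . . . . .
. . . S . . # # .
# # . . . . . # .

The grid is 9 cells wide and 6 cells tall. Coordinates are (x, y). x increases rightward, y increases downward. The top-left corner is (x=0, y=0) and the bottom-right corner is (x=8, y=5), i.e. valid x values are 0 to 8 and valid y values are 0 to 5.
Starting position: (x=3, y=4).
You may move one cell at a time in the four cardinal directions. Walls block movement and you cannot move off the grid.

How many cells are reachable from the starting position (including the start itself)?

BFS flood-fill from (x=3, y=4):
  Distance 0: (x=3, y=4)
  Distance 1: (x=3, y=3), (x=2, y=4), (x=4, y=4), (x=3, y=5)
  Distance 2: (x=3, y=2), (x=4, y=3), (x=1, y=4), (x=5, y=4), (x=2, y=5), (x=4, y=5)
  Distance 3: (x=3, y=1), (x=2, y=2), (x=4, y=2), (x=1, y=3), (x=5, y=3), (x=0, y=4), (x=5, y=5)
  Distance 4: (x=2, y=1), (x=1, y=2), (x=5, y=2), (x=0, y=3), (x=6, y=3), (x=6, y=5)
  Distance 5: (x=2, y=0), (x=5, y=1), (x=0, y=2), (x=6, y=2), (x=7, y=3)
  Distance 6: (x=5, y=0), (x=0, y=1), (x=7, y=2), (x=8, y=3)
  Distance 7: (x=0, y=0), (x=4, y=0), (x=7, y=1), (x=8, y=2), (x=8, y=4)
  Distance 8: (x=7, y=0), (x=8, y=1), (x=8, y=5)
  Distance 9: (x=8, y=0)
Total reachable: 42 (grid has 42 open cells total)

Answer: Reachable cells: 42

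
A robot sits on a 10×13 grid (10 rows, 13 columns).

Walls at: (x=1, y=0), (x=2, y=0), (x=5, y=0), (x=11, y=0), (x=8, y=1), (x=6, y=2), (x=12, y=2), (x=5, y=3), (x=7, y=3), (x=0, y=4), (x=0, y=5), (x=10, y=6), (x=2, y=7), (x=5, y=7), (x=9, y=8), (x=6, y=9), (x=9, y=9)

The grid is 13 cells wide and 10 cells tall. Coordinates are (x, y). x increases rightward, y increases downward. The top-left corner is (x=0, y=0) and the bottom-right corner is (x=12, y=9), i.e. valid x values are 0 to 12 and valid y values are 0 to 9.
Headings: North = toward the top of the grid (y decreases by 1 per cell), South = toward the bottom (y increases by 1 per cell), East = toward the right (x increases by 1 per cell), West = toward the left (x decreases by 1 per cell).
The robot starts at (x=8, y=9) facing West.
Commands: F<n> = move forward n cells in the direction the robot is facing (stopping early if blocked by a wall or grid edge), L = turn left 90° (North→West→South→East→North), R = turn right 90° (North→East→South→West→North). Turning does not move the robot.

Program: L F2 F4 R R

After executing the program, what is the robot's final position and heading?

Start: (x=8, y=9), facing West
  L: turn left, now facing South
  F2: move forward 0/2 (blocked), now at (x=8, y=9)
  F4: move forward 0/4 (blocked), now at (x=8, y=9)
  R: turn right, now facing West
  R: turn right, now facing North
Final: (x=8, y=9), facing North

Answer: Final position: (x=8, y=9), facing North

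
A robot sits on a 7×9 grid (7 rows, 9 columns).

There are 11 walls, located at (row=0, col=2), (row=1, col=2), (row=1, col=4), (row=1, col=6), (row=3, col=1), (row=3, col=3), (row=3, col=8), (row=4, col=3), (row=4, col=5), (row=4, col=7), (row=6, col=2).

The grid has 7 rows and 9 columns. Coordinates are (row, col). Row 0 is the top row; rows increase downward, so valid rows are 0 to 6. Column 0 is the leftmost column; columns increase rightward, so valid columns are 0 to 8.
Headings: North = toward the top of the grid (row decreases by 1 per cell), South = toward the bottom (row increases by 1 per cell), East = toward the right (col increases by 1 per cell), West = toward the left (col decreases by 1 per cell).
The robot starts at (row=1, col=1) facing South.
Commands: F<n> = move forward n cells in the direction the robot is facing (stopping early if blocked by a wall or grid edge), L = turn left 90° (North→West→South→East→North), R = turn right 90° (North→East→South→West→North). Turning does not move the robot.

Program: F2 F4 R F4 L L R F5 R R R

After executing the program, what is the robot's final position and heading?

Answer: Final position: (row=6, col=0), facing East

Derivation:
Start: (row=1, col=1), facing South
  F2: move forward 1/2 (blocked), now at (row=2, col=1)
  F4: move forward 0/4 (blocked), now at (row=2, col=1)
  R: turn right, now facing West
  F4: move forward 1/4 (blocked), now at (row=2, col=0)
  L: turn left, now facing South
  L: turn left, now facing East
  R: turn right, now facing South
  F5: move forward 4/5 (blocked), now at (row=6, col=0)
  R: turn right, now facing West
  R: turn right, now facing North
  R: turn right, now facing East
Final: (row=6, col=0), facing East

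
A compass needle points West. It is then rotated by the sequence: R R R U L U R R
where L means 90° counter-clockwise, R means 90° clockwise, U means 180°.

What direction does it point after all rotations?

Answer: Final heading: West

Derivation:
Start: West
  R (right (90° clockwise)) -> North
  R (right (90° clockwise)) -> East
  R (right (90° clockwise)) -> South
  U (U-turn (180°)) -> North
  L (left (90° counter-clockwise)) -> West
  U (U-turn (180°)) -> East
  R (right (90° clockwise)) -> South
  R (right (90° clockwise)) -> West
Final: West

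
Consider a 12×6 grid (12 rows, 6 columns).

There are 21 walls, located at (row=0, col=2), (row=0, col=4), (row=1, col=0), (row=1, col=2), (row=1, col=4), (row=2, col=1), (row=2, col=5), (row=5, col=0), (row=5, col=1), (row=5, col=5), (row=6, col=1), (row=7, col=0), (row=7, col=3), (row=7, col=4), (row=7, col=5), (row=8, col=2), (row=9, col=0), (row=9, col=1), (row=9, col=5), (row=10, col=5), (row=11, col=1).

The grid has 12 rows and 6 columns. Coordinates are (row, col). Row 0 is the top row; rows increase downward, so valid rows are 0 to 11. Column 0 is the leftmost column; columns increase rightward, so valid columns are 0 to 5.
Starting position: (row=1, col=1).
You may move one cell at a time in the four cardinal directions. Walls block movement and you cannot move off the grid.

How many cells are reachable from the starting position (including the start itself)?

Answer: Reachable cells: 3

Derivation:
BFS flood-fill from (row=1, col=1):
  Distance 0: (row=1, col=1)
  Distance 1: (row=0, col=1)
  Distance 2: (row=0, col=0)
Total reachable: 3 (grid has 51 open cells total)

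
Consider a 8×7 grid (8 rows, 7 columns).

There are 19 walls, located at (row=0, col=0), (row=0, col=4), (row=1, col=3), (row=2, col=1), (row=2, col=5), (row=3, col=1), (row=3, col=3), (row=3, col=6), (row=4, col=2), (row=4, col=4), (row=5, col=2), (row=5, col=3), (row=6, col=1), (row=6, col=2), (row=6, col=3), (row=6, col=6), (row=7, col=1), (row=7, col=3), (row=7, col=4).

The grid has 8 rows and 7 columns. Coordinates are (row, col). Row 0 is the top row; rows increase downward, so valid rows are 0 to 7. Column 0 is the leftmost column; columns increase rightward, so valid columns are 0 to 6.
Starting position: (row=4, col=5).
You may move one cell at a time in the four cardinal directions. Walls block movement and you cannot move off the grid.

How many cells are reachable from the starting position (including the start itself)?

BFS flood-fill from (row=4, col=5):
  Distance 0: (row=4, col=5)
  Distance 1: (row=3, col=5), (row=4, col=6), (row=5, col=5)
  Distance 2: (row=3, col=4), (row=5, col=4), (row=5, col=6), (row=6, col=5)
  Distance 3: (row=2, col=4), (row=6, col=4), (row=7, col=5)
  Distance 4: (row=1, col=4), (row=2, col=3), (row=7, col=6)
  Distance 5: (row=1, col=5), (row=2, col=2)
  Distance 6: (row=0, col=5), (row=1, col=2), (row=1, col=6), (row=3, col=2)
  Distance 7: (row=0, col=2), (row=0, col=6), (row=1, col=1), (row=2, col=6)
  Distance 8: (row=0, col=1), (row=0, col=3), (row=1, col=0)
  Distance 9: (row=2, col=0)
  Distance 10: (row=3, col=0)
  Distance 11: (row=4, col=0)
  Distance 12: (row=4, col=1), (row=5, col=0)
  Distance 13: (row=5, col=1), (row=6, col=0)
  Distance 14: (row=7, col=0)
Total reachable: 35 (grid has 37 open cells total)

Answer: Reachable cells: 35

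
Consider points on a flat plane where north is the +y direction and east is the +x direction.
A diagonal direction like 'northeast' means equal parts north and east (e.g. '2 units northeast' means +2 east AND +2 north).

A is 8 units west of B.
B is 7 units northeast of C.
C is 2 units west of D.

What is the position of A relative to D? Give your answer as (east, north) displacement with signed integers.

Answer: A is at (east=-3, north=7) relative to D.

Derivation:
Place D at the origin (east=0, north=0).
  C is 2 units west of D: delta (east=-2, north=+0); C at (east=-2, north=0).
  B is 7 units northeast of C: delta (east=+7, north=+7); B at (east=5, north=7).
  A is 8 units west of B: delta (east=-8, north=+0); A at (east=-3, north=7).
Therefore A relative to D: (east=-3, north=7).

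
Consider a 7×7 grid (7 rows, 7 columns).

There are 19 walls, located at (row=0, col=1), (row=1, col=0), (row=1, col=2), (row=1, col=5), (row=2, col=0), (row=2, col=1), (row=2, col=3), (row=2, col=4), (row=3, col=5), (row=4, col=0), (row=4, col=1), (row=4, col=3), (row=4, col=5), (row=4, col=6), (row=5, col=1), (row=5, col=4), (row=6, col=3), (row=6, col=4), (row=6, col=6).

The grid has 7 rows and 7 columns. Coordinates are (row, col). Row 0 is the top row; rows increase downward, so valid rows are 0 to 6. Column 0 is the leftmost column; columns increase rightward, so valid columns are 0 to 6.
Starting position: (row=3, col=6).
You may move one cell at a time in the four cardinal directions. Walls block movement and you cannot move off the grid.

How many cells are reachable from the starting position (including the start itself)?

Answer: Reachable cells: 11

Derivation:
BFS flood-fill from (row=3, col=6):
  Distance 0: (row=3, col=6)
  Distance 1: (row=2, col=6)
  Distance 2: (row=1, col=6), (row=2, col=5)
  Distance 3: (row=0, col=6)
  Distance 4: (row=0, col=5)
  Distance 5: (row=0, col=4)
  Distance 6: (row=0, col=3), (row=1, col=4)
  Distance 7: (row=0, col=2), (row=1, col=3)
Total reachable: 11 (grid has 30 open cells total)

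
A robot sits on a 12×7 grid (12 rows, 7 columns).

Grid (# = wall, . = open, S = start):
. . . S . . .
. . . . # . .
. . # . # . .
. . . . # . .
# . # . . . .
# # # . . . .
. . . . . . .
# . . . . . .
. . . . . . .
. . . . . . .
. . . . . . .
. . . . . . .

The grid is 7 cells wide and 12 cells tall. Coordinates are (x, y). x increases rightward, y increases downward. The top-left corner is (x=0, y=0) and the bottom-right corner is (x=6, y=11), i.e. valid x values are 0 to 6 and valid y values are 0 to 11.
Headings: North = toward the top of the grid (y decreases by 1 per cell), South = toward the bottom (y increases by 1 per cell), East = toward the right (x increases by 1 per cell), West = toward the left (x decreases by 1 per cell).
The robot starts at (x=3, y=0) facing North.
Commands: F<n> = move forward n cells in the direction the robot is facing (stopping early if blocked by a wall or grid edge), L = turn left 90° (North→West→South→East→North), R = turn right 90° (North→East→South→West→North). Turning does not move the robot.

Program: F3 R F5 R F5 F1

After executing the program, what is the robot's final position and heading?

Start: (x=3, y=0), facing North
  F3: move forward 0/3 (blocked), now at (x=3, y=0)
  R: turn right, now facing East
  F5: move forward 3/5 (blocked), now at (x=6, y=0)
  R: turn right, now facing South
  F5: move forward 5, now at (x=6, y=5)
  F1: move forward 1, now at (x=6, y=6)
Final: (x=6, y=6), facing South

Answer: Final position: (x=6, y=6), facing South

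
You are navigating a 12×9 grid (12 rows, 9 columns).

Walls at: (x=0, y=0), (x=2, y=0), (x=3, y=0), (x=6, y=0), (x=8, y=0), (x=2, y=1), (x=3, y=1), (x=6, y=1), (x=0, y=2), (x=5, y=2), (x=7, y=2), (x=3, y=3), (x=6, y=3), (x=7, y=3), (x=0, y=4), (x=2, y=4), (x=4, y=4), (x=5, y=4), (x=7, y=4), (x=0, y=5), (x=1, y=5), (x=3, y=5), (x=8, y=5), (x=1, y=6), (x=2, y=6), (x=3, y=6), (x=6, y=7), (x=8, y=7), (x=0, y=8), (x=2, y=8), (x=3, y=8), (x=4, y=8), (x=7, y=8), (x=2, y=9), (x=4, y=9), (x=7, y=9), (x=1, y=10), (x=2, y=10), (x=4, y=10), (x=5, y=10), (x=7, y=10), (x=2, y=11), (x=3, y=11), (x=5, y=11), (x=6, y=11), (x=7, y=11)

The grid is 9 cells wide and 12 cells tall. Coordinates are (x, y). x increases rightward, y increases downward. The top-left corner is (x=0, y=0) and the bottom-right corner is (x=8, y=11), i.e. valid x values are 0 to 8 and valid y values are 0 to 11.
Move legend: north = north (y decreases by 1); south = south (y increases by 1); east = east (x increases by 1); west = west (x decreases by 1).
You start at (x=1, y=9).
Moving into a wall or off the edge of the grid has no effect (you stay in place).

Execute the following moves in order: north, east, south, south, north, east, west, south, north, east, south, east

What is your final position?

Answer: Final position: (x=1, y=9)

Derivation:
Start: (x=1, y=9)
  north (north): (x=1, y=9) -> (x=1, y=8)
  east (east): blocked, stay at (x=1, y=8)
  south (south): (x=1, y=8) -> (x=1, y=9)
  south (south): blocked, stay at (x=1, y=9)
  north (north): (x=1, y=9) -> (x=1, y=8)
  east (east): blocked, stay at (x=1, y=8)
  west (west): blocked, stay at (x=1, y=8)
  south (south): (x=1, y=8) -> (x=1, y=9)
  north (north): (x=1, y=9) -> (x=1, y=8)
  east (east): blocked, stay at (x=1, y=8)
  south (south): (x=1, y=8) -> (x=1, y=9)
  east (east): blocked, stay at (x=1, y=9)
Final: (x=1, y=9)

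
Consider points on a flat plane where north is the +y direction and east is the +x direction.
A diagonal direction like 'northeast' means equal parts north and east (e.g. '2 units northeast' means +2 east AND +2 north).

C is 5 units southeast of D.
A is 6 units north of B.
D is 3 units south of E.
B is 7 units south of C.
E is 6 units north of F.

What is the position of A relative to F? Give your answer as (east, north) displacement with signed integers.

Place F at the origin (east=0, north=0).
  E is 6 units north of F: delta (east=+0, north=+6); E at (east=0, north=6).
  D is 3 units south of E: delta (east=+0, north=-3); D at (east=0, north=3).
  C is 5 units southeast of D: delta (east=+5, north=-5); C at (east=5, north=-2).
  B is 7 units south of C: delta (east=+0, north=-7); B at (east=5, north=-9).
  A is 6 units north of B: delta (east=+0, north=+6); A at (east=5, north=-3).
Therefore A relative to F: (east=5, north=-3).

Answer: A is at (east=5, north=-3) relative to F.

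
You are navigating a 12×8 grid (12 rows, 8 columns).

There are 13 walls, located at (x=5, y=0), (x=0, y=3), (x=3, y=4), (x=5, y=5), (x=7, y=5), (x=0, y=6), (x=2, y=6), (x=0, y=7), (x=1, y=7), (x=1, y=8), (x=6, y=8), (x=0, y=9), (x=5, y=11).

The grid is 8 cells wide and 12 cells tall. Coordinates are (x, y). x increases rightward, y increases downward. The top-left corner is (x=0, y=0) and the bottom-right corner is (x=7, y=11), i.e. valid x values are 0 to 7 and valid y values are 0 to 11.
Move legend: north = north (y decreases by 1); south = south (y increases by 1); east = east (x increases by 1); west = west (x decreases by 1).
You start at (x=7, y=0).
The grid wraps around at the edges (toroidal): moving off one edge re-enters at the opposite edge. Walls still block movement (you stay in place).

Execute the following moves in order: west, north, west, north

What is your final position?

Answer: Final position: (x=6, y=10)

Derivation:
Start: (x=7, y=0)
  west (west): (x=7, y=0) -> (x=6, y=0)
  north (north): (x=6, y=0) -> (x=6, y=11)
  west (west): blocked, stay at (x=6, y=11)
  north (north): (x=6, y=11) -> (x=6, y=10)
Final: (x=6, y=10)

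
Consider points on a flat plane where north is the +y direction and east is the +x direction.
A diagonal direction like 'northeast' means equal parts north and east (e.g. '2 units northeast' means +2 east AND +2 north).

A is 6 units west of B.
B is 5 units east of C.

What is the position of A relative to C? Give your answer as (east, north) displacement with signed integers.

Place C at the origin (east=0, north=0).
  B is 5 units east of C: delta (east=+5, north=+0); B at (east=5, north=0).
  A is 6 units west of B: delta (east=-6, north=+0); A at (east=-1, north=0).
Therefore A relative to C: (east=-1, north=0).

Answer: A is at (east=-1, north=0) relative to C.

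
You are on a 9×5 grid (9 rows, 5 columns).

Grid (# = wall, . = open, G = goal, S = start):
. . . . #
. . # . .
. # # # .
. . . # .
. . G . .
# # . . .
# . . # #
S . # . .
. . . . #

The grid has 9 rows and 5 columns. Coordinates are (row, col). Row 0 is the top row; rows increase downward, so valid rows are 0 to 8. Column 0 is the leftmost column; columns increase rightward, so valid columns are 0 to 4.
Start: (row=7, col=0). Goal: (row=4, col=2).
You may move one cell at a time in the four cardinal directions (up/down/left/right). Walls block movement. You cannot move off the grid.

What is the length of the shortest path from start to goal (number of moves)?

Answer: Shortest path length: 5

Derivation:
BFS from (row=7, col=0) until reaching (row=4, col=2):
  Distance 0: (row=7, col=0)
  Distance 1: (row=7, col=1), (row=8, col=0)
  Distance 2: (row=6, col=1), (row=8, col=1)
  Distance 3: (row=6, col=2), (row=8, col=2)
  Distance 4: (row=5, col=2), (row=8, col=3)
  Distance 5: (row=4, col=2), (row=5, col=3), (row=7, col=3)  <- goal reached here
One shortest path (5 moves): (row=7, col=0) -> (row=7, col=1) -> (row=6, col=1) -> (row=6, col=2) -> (row=5, col=2) -> (row=4, col=2)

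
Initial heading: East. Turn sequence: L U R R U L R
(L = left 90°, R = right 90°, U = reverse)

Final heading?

Answer: Final heading: South

Derivation:
Start: East
  L (left (90° counter-clockwise)) -> North
  U (U-turn (180°)) -> South
  R (right (90° clockwise)) -> West
  R (right (90° clockwise)) -> North
  U (U-turn (180°)) -> South
  L (left (90° counter-clockwise)) -> East
  R (right (90° clockwise)) -> South
Final: South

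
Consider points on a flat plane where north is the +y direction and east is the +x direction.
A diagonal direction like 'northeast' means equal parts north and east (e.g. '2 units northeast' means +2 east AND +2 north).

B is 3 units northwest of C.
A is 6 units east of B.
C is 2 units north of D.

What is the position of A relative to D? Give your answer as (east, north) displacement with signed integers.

Place D at the origin (east=0, north=0).
  C is 2 units north of D: delta (east=+0, north=+2); C at (east=0, north=2).
  B is 3 units northwest of C: delta (east=-3, north=+3); B at (east=-3, north=5).
  A is 6 units east of B: delta (east=+6, north=+0); A at (east=3, north=5).
Therefore A relative to D: (east=3, north=5).

Answer: A is at (east=3, north=5) relative to D.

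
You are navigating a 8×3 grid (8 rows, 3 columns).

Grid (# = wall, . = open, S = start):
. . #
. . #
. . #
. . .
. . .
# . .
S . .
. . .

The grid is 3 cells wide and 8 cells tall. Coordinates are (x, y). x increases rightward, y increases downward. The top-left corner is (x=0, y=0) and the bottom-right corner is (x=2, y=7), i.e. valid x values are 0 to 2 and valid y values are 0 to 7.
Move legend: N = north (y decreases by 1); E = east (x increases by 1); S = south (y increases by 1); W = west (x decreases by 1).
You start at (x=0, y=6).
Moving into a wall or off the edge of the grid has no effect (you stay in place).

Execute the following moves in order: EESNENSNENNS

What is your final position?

Answer: Final position: (x=2, y=4)

Derivation:
Start: (x=0, y=6)
  E (east): (x=0, y=6) -> (x=1, y=6)
  E (east): (x=1, y=6) -> (x=2, y=6)
  S (south): (x=2, y=6) -> (x=2, y=7)
  N (north): (x=2, y=7) -> (x=2, y=6)
  E (east): blocked, stay at (x=2, y=6)
  N (north): (x=2, y=6) -> (x=2, y=5)
  S (south): (x=2, y=5) -> (x=2, y=6)
  N (north): (x=2, y=6) -> (x=2, y=5)
  E (east): blocked, stay at (x=2, y=5)
  N (north): (x=2, y=5) -> (x=2, y=4)
  N (north): (x=2, y=4) -> (x=2, y=3)
  S (south): (x=2, y=3) -> (x=2, y=4)
Final: (x=2, y=4)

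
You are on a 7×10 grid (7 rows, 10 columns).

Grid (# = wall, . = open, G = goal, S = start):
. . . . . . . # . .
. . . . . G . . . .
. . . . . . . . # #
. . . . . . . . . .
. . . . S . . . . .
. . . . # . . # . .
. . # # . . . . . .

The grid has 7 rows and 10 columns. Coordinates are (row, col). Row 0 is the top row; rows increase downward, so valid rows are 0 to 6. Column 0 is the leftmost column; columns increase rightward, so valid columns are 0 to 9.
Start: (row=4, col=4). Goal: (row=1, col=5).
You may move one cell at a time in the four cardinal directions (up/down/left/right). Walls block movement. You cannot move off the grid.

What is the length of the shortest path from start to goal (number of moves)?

Answer: Shortest path length: 4

Derivation:
BFS from (row=4, col=4) until reaching (row=1, col=5):
  Distance 0: (row=4, col=4)
  Distance 1: (row=3, col=4), (row=4, col=3), (row=4, col=5)
  Distance 2: (row=2, col=4), (row=3, col=3), (row=3, col=5), (row=4, col=2), (row=4, col=6), (row=5, col=3), (row=5, col=5)
  Distance 3: (row=1, col=4), (row=2, col=3), (row=2, col=5), (row=3, col=2), (row=3, col=6), (row=4, col=1), (row=4, col=7), (row=5, col=2), (row=5, col=6), (row=6, col=5)
  Distance 4: (row=0, col=4), (row=1, col=3), (row=1, col=5), (row=2, col=2), (row=2, col=6), (row=3, col=1), (row=3, col=7), (row=4, col=0), (row=4, col=8), (row=5, col=1), (row=6, col=4), (row=6, col=6)  <- goal reached here
One shortest path (4 moves): (row=4, col=4) -> (row=4, col=5) -> (row=3, col=5) -> (row=2, col=5) -> (row=1, col=5)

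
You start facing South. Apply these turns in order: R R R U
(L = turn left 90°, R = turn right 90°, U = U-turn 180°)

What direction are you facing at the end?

Answer: Final heading: West

Derivation:
Start: South
  R (right (90° clockwise)) -> West
  R (right (90° clockwise)) -> North
  R (right (90° clockwise)) -> East
  U (U-turn (180°)) -> West
Final: West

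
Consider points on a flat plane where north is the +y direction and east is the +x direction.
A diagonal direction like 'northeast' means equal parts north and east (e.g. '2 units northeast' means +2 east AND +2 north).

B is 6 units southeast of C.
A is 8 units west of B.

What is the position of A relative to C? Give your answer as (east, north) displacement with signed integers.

Place C at the origin (east=0, north=0).
  B is 6 units southeast of C: delta (east=+6, north=-6); B at (east=6, north=-6).
  A is 8 units west of B: delta (east=-8, north=+0); A at (east=-2, north=-6).
Therefore A relative to C: (east=-2, north=-6).

Answer: A is at (east=-2, north=-6) relative to C.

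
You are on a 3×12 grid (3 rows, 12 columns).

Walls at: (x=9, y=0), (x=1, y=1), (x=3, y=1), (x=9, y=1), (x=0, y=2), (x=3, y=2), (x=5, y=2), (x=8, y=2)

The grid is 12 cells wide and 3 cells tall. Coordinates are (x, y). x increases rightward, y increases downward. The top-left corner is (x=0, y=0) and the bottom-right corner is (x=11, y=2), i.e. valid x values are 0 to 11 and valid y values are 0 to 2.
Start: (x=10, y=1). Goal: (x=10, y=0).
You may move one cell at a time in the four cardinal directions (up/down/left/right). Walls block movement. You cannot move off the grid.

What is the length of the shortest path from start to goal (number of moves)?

Answer: Shortest path length: 1

Derivation:
BFS from (x=10, y=1) until reaching (x=10, y=0):
  Distance 0: (x=10, y=1)
  Distance 1: (x=10, y=0), (x=11, y=1), (x=10, y=2)  <- goal reached here
One shortest path (1 moves): (x=10, y=1) -> (x=10, y=0)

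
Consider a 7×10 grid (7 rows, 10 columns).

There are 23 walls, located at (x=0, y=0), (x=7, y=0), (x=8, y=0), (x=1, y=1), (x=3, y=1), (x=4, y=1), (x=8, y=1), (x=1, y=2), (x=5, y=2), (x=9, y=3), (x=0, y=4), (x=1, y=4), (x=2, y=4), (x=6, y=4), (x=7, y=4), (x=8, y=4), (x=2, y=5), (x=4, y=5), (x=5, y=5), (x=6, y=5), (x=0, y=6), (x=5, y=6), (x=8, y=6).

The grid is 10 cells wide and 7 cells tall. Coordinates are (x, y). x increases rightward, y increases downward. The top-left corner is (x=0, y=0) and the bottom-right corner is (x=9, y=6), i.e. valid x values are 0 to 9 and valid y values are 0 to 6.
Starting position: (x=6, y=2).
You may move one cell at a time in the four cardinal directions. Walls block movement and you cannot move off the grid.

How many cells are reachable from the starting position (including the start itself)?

Answer: Reachable cells: 40

Derivation:
BFS flood-fill from (x=6, y=2):
  Distance 0: (x=6, y=2)
  Distance 1: (x=6, y=1), (x=7, y=2), (x=6, y=3)
  Distance 2: (x=6, y=0), (x=5, y=1), (x=7, y=1), (x=8, y=2), (x=5, y=3), (x=7, y=3)
  Distance 3: (x=5, y=0), (x=9, y=2), (x=4, y=3), (x=8, y=3), (x=5, y=4)
  Distance 4: (x=4, y=0), (x=9, y=1), (x=4, y=2), (x=3, y=3), (x=4, y=4)
  Distance 5: (x=3, y=0), (x=9, y=0), (x=3, y=2), (x=2, y=3), (x=3, y=4)
  Distance 6: (x=2, y=0), (x=2, y=2), (x=1, y=3), (x=3, y=5)
  Distance 7: (x=1, y=0), (x=2, y=1), (x=0, y=3), (x=3, y=6)
  Distance 8: (x=0, y=2), (x=2, y=6), (x=4, y=6)
  Distance 9: (x=0, y=1), (x=1, y=6)
  Distance 10: (x=1, y=5)
  Distance 11: (x=0, y=5)
Total reachable: 40 (grid has 47 open cells total)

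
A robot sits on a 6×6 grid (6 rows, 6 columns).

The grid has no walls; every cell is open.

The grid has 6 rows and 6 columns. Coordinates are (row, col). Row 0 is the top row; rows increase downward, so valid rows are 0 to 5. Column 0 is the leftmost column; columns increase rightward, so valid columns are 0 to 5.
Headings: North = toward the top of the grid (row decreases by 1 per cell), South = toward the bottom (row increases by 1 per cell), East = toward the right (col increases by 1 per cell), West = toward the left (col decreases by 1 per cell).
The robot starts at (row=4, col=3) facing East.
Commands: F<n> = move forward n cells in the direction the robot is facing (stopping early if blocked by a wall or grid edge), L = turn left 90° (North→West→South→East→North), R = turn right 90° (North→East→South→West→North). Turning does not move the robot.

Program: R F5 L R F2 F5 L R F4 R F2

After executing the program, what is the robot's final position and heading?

Start: (row=4, col=3), facing East
  R: turn right, now facing South
  F5: move forward 1/5 (blocked), now at (row=5, col=3)
  L: turn left, now facing East
  R: turn right, now facing South
  F2: move forward 0/2 (blocked), now at (row=5, col=3)
  F5: move forward 0/5 (blocked), now at (row=5, col=3)
  L: turn left, now facing East
  R: turn right, now facing South
  F4: move forward 0/4 (blocked), now at (row=5, col=3)
  R: turn right, now facing West
  F2: move forward 2, now at (row=5, col=1)
Final: (row=5, col=1), facing West

Answer: Final position: (row=5, col=1), facing West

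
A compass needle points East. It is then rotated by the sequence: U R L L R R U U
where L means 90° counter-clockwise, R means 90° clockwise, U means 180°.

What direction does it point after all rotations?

Start: East
  U (U-turn (180°)) -> West
  R (right (90° clockwise)) -> North
  L (left (90° counter-clockwise)) -> West
  L (left (90° counter-clockwise)) -> South
  R (right (90° clockwise)) -> West
  R (right (90° clockwise)) -> North
  U (U-turn (180°)) -> South
  U (U-turn (180°)) -> North
Final: North

Answer: Final heading: North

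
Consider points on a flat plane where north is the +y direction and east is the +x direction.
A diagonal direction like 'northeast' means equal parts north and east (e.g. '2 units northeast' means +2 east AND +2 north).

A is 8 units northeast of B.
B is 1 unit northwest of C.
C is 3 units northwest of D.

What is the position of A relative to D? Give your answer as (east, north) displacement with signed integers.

Answer: A is at (east=4, north=12) relative to D.

Derivation:
Place D at the origin (east=0, north=0).
  C is 3 units northwest of D: delta (east=-3, north=+3); C at (east=-3, north=3).
  B is 1 unit northwest of C: delta (east=-1, north=+1); B at (east=-4, north=4).
  A is 8 units northeast of B: delta (east=+8, north=+8); A at (east=4, north=12).
Therefore A relative to D: (east=4, north=12).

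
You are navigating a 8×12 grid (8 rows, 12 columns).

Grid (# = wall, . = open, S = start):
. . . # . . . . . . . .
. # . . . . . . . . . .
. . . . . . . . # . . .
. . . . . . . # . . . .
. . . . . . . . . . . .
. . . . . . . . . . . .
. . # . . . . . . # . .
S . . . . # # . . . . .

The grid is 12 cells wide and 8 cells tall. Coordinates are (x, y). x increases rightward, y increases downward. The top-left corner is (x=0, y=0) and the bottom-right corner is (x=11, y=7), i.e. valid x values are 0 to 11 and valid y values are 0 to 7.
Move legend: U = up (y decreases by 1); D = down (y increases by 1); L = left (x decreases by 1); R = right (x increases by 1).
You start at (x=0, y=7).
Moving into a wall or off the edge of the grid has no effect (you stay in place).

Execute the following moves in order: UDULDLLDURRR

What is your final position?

Start: (x=0, y=7)
  U (up): (x=0, y=7) -> (x=0, y=6)
  D (down): (x=0, y=6) -> (x=0, y=7)
  U (up): (x=0, y=7) -> (x=0, y=6)
  L (left): blocked, stay at (x=0, y=6)
  D (down): (x=0, y=6) -> (x=0, y=7)
  L (left): blocked, stay at (x=0, y=7)
  L (left): blocked, stay at (x=0, y=7)
  D (down): blocked, stay at (x=0, y=7)
  U (up): (x=0, y=7) -> (x=0, y=6)
  R (right): (x=0, y=6) -> (x=1, y=6)
  R (right): blocked, stay at (x=1, y=6)
  R (right): blocked, stay at (x=1, y=6)
Final: (x=1, y=6)

Answer: Final position: (x=1, y=6)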